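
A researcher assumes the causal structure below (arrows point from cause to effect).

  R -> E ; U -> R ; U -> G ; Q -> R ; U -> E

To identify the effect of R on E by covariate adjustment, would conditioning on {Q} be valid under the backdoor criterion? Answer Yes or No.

No

Backdoor paths from R to E (paths whose first edge points into R):
  P1: R <- U -> E
Condition 1 (no descendant of R in the set): holds — descendants of R are {E}; none are in {Q}.
Condition 2 (every backdoor path blocked by {Q}):
  P1: open — no interior node is in the conditioning set.
{Q} does not satisfy the backdoor criterion.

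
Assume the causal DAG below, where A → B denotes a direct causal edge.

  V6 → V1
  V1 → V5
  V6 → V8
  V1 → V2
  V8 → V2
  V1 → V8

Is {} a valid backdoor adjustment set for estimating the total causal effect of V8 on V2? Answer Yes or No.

Backdoor paths from V8 to V2 (paths whose first edge points into V8):
  P1: V8 <- V6 -> V1 -> V2
  P2: V8 <- V1 -> V2
Condition 1 (no descendant of V8 in the set): holds — descendants of V8 are {V2}; none are in {}.
Condition 2 (every backdoor path blocked by {}):
  P1: open — no interior node is in the conditioning set.
  P2: open — no interior node is in the conditioning set.
{} does not satisfy the backdoor criterion.

No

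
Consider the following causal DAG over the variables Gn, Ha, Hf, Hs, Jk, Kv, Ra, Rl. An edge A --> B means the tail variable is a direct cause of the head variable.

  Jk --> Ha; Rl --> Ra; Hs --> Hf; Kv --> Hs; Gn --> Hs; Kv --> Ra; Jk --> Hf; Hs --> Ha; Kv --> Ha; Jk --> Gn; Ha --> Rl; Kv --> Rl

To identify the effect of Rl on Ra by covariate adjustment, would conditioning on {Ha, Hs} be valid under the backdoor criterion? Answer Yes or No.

No

Backdoor paths from Rl to Ra (paths whose first edge points into Rl):
  P1: Rl <- Kv -> Ra
  P2: Rl <- Ha <- Kv -> Ra
  P3: Rl <- Ha <- Jk -> Gn -> Hs <- Kv -> Ra
  P4: Rl <- Ha <- Jk -> Hf <- Hs <- Kv -> Ra
  P5: Rl <- Ha <- Hs <- Kv -> Ra
Condition 1 (no descendant of Rl in the set): holds — descendants of Rl are {Ra}; none are in {Ha, Hs}.
Condition 2 (every backdoor path blocked by {Ha, Hs}):
  P1: open — no interior node is in the conditioning set.
  P2: blocked at chain node Ha ∈ conditioning set.
  P3: blocked at chain node Ha ∈ conditioning set.
  P4: blocked at chain node Ha ∈ conditioning set.
  P5: blocked at chain node Ha ∈ conditioning set.
{Ha, Hs} does not satisfy the backdoor criterion.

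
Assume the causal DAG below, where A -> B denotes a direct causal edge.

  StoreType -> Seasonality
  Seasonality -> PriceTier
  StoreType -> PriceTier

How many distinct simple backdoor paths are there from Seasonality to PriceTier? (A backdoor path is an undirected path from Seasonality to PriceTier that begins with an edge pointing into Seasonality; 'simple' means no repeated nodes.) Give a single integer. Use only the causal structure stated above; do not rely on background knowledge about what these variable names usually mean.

1

A backdoor path from Seasonality to PriceTier is any simple undirected path whose first edge points into Seasonality (i.e. leaves Seasonality via a parent).
Parents of Seasonality: {StoreType}.
Enumerating:
  P1: Seasonality <- StoreType -> PriceTier
That exhausts the simple backdoor paths. Count: 1.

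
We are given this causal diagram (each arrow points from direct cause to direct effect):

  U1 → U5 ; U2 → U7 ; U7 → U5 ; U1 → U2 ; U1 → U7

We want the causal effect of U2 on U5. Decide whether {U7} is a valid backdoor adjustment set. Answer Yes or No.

No

Backdoor paths from U2 to U5 (paths whose first edge points into U2):
  P1: U2 <- U1 -> U7 -> U5
  P2: U2 <- U1 -> U5
Condition 1 (no descendant of U2 in the set): FAILS — U7 is a descendant of U2.
Condition 2 (every backdoor path blocked by {U7}):
  P1: blocked at chain node U7 ∈ conditioning set.
  P2: open — no interior node is in the conditioning set.
{U7} does not satisfy the backdoor criterion.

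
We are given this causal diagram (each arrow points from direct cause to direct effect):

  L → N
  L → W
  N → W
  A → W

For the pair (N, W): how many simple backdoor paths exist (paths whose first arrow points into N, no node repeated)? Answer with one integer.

A backdoor path from N to W is any simple undirected path whose first edge points into N (i.e. leaves N via a parent).
Parents of N: {L}.
Enumerating:
  P1: N <- L -> W
That exhausts the simple backdoor paths. Count: 1.

1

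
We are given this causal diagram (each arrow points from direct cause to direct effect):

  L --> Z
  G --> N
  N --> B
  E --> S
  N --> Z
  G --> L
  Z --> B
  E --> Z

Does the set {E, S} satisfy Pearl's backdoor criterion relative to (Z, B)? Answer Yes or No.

No

Backdoor paths from Z to B (paths whose first edge points into Z):
  P1: Z <- N -> B
  P2: Z <- L <- G -> N -> B
Condition 1 (no descendant of Z in the set): holds — descendants of Z are {B}; none are in {E, S}.
Condition 2 (every backdoor path blocked by {E, S}):
  P1: open — no interior node is in the conditioning set.
  P2: open — no interior node is in the conditioning set.
{E, S} does not satisfy the backdoor criterion.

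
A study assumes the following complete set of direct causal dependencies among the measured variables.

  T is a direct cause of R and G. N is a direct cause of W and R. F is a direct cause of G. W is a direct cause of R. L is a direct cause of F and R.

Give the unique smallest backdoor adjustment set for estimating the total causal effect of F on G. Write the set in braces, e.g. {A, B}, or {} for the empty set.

Variables eligible for adjustment (non-descendants of F, excluding F and G): {L, N, R, T, W}.
Backdoor paths from F to G:
  P1: F <- L -> R <- T -> G
Each backdoor path contains an unconditioned collider, so every path is already blocked with the empty conditioning set:
  P1: blocked at collider R (neither it nor any descendant is in the conditioning set).
The empty set is therefore the unique smallest valid set.

{}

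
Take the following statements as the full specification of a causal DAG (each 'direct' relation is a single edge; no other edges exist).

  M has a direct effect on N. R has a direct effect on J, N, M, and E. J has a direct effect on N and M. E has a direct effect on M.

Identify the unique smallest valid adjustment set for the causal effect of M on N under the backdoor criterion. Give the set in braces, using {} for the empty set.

{J, R}

Variables eligible for adjustment (non-descendants of M, excluding M and N): {E, J, R}.
Backdoor paths from M to N:
  P1: M <- R -> J -> N
  P2: M <- R -> N
  P3: M <- E <- R -> J -> N
  P4: M <- E <- R -> N
  P5: M <- J <- R -> N
  P6: M <- J -> N
The empty set is not sufficient: P1 (M <- R -> J -> N) has no collider blocking it and no conditioned non-collider, so it is open.
Try {J, R}:
  P1: blocked at fork node R ∈ conditioning set.
  P2: blocked at fork node R ∈ conditioning set.
  P3: blocked at fork node R ∈ conditioning set.
  P4: blocked at fork node R ∈ conditioning set.
  P5: blocked at chain node J ∈ conditioning set.
  P6: blocked at fork node J ∈ conditioning set.
{J, R} contains no descendant of M and blocks every backdoor path.
Every element of {J, R} is needed (dropping J leaves P6 open; dropping R leaves P2 open), so no proper subset is valid.
Among all size-2 subsets of the eligible variables, only {J, R} blocks every backdoor path, so it is the unique smallest valid adjustment set.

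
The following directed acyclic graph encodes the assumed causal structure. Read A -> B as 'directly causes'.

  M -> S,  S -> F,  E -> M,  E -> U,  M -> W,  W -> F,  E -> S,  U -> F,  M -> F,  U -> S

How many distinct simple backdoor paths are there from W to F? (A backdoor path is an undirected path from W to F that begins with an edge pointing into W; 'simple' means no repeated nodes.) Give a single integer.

A backdoor path from W to F is any simple undirected path whose first edge points into W (i.e. leaves W via a parent).
Parents of W: {M}.
Enumerating:
  P1: W <- M <- E -> U -> S -> F
  P2: W <- M <- E -> U -> F
  P3: W <- M <- E -> S <- U -> F
  P4: W <- M <- E -> S -> F
  P5: W <- M -> S <- E -> U -> F
  P6: W <- M -> S <- U -> F
  P7: W <- M -> S -> F
  P8: W <- M -> F
That exhausts the simple backdoor paths. Count: 8.

8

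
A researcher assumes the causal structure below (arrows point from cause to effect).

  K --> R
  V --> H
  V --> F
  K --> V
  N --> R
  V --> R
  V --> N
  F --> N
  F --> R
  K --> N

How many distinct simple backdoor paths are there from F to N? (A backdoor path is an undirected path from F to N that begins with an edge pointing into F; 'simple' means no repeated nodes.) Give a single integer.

5

A backdoor path from F to N is any simple undirected path whose first edge points into F (i.e. leaves F via a parent).
Parents of F: {V}.
Enumerating:
  P1: F <- V <- K -> N
  P2: F <- V <- K -> R <- N
  P3: F <- V -> N
  P4: F <- V -> R <- K -> N
  P5: F <- V -> R <- N
That exhausts the simple backdoor paths. Count: 5.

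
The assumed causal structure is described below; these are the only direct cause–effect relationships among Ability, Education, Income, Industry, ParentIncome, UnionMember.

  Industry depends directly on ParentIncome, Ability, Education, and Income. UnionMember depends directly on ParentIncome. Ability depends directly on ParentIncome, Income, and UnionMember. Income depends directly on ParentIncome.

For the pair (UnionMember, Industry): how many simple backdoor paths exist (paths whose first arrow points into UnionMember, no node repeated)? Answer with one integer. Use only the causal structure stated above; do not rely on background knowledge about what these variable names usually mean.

5

A backdoor path from UnionMember to Industry is any simple undirected path whose first edge points into UnionMember (i.e. leaves UnionMember via a parent).
Parents of UnionMember: {ParentIncome}.
Enumerating:
  P1: UnionMember <- ParentIncome -> Income -> Ability -> Industry
  P2: UnionMember <- ParentIncome -> Income -> Industry
  P3: UnionMember <- ParentIncome -> Ability <- Income -> Industry
  P4: UnionMember <- ParentIncome -> Ability -> Industry
  P5: UnionMember <- ParentIncome -> Industry
That exhausts the simple backdoor paths. Count: 5.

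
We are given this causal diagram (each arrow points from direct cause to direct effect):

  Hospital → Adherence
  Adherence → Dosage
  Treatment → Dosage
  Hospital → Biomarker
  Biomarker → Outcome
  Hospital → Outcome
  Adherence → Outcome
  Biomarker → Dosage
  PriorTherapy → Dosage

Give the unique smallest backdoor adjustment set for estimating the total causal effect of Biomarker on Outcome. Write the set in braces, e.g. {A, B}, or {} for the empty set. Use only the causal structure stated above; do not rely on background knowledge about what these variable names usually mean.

Variables eligible for adjustment (non-descendants of Biomarker, excluding Biomarker and Outcome): {Adherence, Hospital, PriorTherapy, Treatment}.
Backdoor paths from Biomarker to Outcome:
  P1: Biomarker <- Hospital -> Adherence -> Outcome
  P2: Biomarker <- Hospital -> Outcome
The empty set is not sufficient: P1 (Biomarker <- Hospital -> Adherence -> Outcome) has no collider blocking it and no conditioned non-collider, so it is open.
Try {Hospital}:
  P1: blocked at fork node Hospital ∈ conditioning set.
  P2: blocked at fork node Hospital ∈ conditioning set.
{Hospital} contains no descendant of Biomarker and blocks every backdoor path.
No other singleton works — e.g. {Adherence} leaves P2 open — so {Hospital} is the unique smallest valid adjustment set.

{Hospital}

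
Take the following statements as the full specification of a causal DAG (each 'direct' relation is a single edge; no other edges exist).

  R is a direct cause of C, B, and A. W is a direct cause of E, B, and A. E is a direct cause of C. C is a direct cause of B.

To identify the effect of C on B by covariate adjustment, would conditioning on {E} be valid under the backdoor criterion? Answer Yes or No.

No

Backdoor paths from C to B (paths whose first edge points into C):
  P1: C <- R -> A <- W -> B
  P2: C <- R -> B
  P3: C <- E <- W -> A <- R -> B
  P4: C <- E <- W -> B
Condition 1 (no descendant of C in the set): holds — descendants of C are {B}; none are in {E}.
Condition 2 (every backdoor path blocked by {E}):
  P1: blocked at collider A (neither it nor any descendant is in the conditioning set).
  P2: open — no interior node is in the conditioning set.
  P3: blocked at chain node E ∈ conditioning set.
  P4: blocked at chain node E ∈ conditioning set.
{E} does not satisfy the backdoor criterion.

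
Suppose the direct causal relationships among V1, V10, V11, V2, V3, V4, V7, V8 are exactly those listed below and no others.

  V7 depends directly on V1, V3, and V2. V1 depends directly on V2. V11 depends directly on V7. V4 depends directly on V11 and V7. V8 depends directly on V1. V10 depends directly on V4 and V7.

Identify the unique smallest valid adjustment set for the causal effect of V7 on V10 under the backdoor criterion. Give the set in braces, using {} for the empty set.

{}

Variables eligible for adjustment (non-descendants of V7, excluding V7 and V10): {V1, V2, V3, V8}.
Backdoor paths from V7 to V10:
  (none)
With no backdoor paths the empty set already satisfies the criterion, and it is trivially minimal.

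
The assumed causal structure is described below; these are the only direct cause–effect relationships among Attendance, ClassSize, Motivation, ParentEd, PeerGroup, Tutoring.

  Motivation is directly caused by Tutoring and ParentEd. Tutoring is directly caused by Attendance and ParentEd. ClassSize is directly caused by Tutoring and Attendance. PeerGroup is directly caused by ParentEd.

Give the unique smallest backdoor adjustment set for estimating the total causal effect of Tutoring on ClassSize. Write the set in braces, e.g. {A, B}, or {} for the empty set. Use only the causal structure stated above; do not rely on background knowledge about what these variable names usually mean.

Variables eligible for adjustment (non-descendants of Tutoring, excluding Tutoring and ClassSize): {Attendance, ParentEd, PeerGroup}.
Backdoor paths from Tutoring to ClassSize:
  P1: Tutoring <- Attendance -> ClassSize
The empty set is not sufficient: P1 (Tutoring <- Attendance -> ClassSize) has no collider blocking it and no conditioned non-collider, so it is open.
Try {Attendance}:
  P1: blocked at fork node Attendance ∈ conditioning set.
{Attendance} contains no descendant of Tutoring and blocks every backdoor path.
No other singleton works — e.g. {ParentEd} leaves P1 open — so {Attendance} is the unique smallest valid adjustment set.

{Attendance}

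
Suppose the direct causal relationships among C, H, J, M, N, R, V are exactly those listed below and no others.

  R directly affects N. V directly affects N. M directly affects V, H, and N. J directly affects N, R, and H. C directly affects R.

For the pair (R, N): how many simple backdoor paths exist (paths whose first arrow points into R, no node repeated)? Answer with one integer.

3

A backdoor path from R to N is any simple undirected path whose first edge points into R (i.e. leaves R via a parent).
Parents of R: {C, J}.
Enumerating:
  P1: R <- J -> N
  P2: R <- J -> H <- M -> V -> N
  P3: R <- J -> H <- M -> N
That exhausts the simple backdoor paths. Count: 3.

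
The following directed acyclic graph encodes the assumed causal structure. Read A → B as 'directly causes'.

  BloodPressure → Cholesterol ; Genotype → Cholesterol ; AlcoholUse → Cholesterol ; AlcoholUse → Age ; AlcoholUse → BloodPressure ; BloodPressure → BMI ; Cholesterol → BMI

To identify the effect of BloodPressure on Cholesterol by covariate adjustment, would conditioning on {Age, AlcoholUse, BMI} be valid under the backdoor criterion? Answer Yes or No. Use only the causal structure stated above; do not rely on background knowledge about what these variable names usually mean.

No

Backdoor paths from BloodPressure to Cholesterol (paths whose first edge points into BloodPressure):
  P1: BloodPressure <- AlcoholUse -> Cholesterol
Condition 1 (no descendant of BloodPressure in the set): FAILS — BMI is a descendant of BloodPressure.
Condition 2 (every backdoor path blocked by {Age, AlcoholUse, BMI}):
  P1: blocked at fork node AlcoholUse ∈ conditioning set.
{Age, AlcoholUse, BMI} does not satisfy the backdoor criterion.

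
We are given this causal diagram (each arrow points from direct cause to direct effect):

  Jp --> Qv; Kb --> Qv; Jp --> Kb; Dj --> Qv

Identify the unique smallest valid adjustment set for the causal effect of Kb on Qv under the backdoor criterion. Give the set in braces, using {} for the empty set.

{Jp}

Variables eligible for adjustment (non-descendants of Kb, excluding Kb and Qv): {Dj, Jp}.
Backdoor paths from Kb to Qv:
  P1: Kb <- Jp -> Qv
The empty set is not sufficient: P1 (Kb <- Jp -> Qv) has no collider blocking it and no conditioned non-collider, so it is open.
Try {Jp}:
  P1: blocked at fork node Jp ∈ conditioning set.
{Jp} contains no descendant of Kb and blocks every backdoor path.
No other singleton works — e.g. {Dj} leaves P1 open — so {Jp} is the unique smallest valid adjustment set.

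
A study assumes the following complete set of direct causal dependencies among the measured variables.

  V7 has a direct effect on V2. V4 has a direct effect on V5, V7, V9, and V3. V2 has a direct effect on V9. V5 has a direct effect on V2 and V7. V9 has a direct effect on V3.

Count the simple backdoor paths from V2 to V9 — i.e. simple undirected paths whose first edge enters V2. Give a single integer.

A backdoor path from V2 to V9 is any simple undirected path whose first edge points into V2 (i.e. leaves V2 via a parent).
Parents of V2: {V5, V7}.
Enumerating:
  P1: V2 <- V5 <- V4 -> V9
  P2: V2 <- V5 <- V4 -> V3 <- V9
  P3: V2 <- V5 -> V7 <- V4 -> V9
  P4: V2 <- V5 -> V7 <- V4 -> V3 <- V9
  P5: V2 <- V7 <- V4 -> V9
  P6: V2 <- V7 <- V4 -> V3 <- V9
  P7: V2 <- V7 <- V5 <- V4 -> V9
  P8: V2 <- V7 <- V5 <- V4 -> V3 <- V9
That exhausts the simple backdoor paths. Count: 8.

8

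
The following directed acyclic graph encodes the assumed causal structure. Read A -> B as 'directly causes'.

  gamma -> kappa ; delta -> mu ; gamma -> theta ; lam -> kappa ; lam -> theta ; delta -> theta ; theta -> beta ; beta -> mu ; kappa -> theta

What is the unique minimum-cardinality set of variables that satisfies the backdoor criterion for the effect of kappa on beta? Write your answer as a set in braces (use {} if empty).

Variables eligible for adjustment (non-descendants of kappa, excluding kappa and beta): {delta, gamma, lam}.
Backdoor paths from kappa to beta:
  P1: kappa <- gamma -> theta <- delta -> mu <- beta
  P2: kappa <- gamma -> theta -> beta
  P3: kappa <- lam -> theta <- delta -> mu <- beta
  P4: kappa <- lam -> theta -> beta
The empty set is not sufficient: P2 (kappa <- gamma -> theta -> beta) has no collider blocking it and no conditioned non-collider, so it is open.
Try {gamma, lam}:
  P1: blocked at fork node gamma ∈ conditioning set.
  P2: blocked at fork node gamma ∈ conditioning set.
  P3: blocked at fork node lam ∈ conditioning set.
  P4: blocked at fork node lam ∈ conditioning set.
{gamma, lam} contains no descendant of kappa and blocks every backdoor path.
Every element of {gamma, lam} is needed (dropping gamma leaves P2 open; dropping lam leaves P4 open), so no proper subset is valid.
Among all size-2 subsets of the eligible variables, only {gamma, lam} blocks every backdoor path, so it is the unique smallest valid adjustment set.

{gamma, lam}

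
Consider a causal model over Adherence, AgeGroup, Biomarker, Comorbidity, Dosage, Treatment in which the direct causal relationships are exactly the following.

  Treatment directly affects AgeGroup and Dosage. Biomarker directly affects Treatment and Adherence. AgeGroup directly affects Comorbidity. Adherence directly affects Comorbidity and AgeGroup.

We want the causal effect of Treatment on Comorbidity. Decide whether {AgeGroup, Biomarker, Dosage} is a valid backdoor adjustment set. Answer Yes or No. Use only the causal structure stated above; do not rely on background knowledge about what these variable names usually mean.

No

Backdoor paths from Treatment to Comorbidity (paths whose first edge points into Treatment):
  P1: Treatment <- Biomarker -> Adherence -> AgeGroup -> Comorbidity
  P2: Treatment <- Biomarker -> Adherence -> Comorbidity
Condition 1 (no descendant of Treatment in the set): FAILS — AgeGroup and Dosage are descendants of Treatment.
Condition 2 (every backdoor path blocked by {AgeGroup, Biomarker, Dosage}):
  P1: blocked at fork node Biomarker ∈ conditioning set.
  P2: blocked at fork node Biomarker ∈ conditioning set.
{AgeGroup, Biomarker, Dosage} does not satisfy the backdoor criterion.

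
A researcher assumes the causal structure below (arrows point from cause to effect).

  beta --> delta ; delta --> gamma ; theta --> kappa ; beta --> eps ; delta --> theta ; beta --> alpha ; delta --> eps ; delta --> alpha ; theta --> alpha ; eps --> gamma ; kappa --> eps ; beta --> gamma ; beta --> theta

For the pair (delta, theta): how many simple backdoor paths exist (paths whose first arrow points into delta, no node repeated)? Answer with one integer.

4

A backdoor path from delta to theta is any simple undirected path whose first edge points into delta (i.e. leaves delta via a parent).
Parents of delta: {beta}.
Enumerating:
  P1: delta <- beta -> theta
  P2: delta <- beta -> alpha <- theta
  P3: delta <- beta -> eps <- kappa <- theta
  P4: delta <- beta -> gamma <- eps <- kappa <- theta
That exhausts the simple backdoor paths. Count: 4.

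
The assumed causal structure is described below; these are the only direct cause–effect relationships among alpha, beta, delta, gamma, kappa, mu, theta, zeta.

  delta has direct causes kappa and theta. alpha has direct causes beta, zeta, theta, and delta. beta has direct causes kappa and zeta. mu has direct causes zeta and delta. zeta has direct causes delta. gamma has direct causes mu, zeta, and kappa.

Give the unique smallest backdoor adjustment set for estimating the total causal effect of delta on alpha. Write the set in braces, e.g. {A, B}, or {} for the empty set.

Variables eligible for adjustment (non-descendants of delta, excluding delta and alpha): {kappa, theta}.
Backdoor paths from delta to alpha:
  P1: delta <- kappa -> beta <- zeta -> alpha
  P2: delta <- kappa -> beta -> alpha
  P3: delta <- kappa -> gamma <- zeta -> beta -> alpha
  P4: delta <- kappa -> gamma <- zeta -> alpha
  P5: delta <- kappa -> gamma <- mu <- zeta -> beta -> alpha
  P6: delta <- kappa -> gamma <- mu <- zeta -> alpha
  P7: delta <- theta -> alpha
The empty set is not sufficient: P2 (delta <- kappa -> beta -> alpha) has no collider blocking it and no conditioned non-collider, so it is open.
Try {kappa, theta}:
  P1: blocked at fork node kappa ∈ conditioning set.
  P2: blocked at fork node kappa ∈ conditioning set.
  P3: blocked at fork node kappa ∈ conditioning set.
  P4: blocked at fork node kappa ∈ conditioning set.
  P5: blocked at fork node kappa ∈ conditioning set.
  P6: blocked at fork node kappa ∈ conditioning set.
  P7: blocked at fork node theta ∈ conditioning set.
{kappa, theta} contains no descendant of delta and blocks every backdoor path.
Every element of {kappa, theta} is needed (dropping kappa leaves P2 open; dropping theta leaves P7 open), so no proper subset is valid.
Among all size-2 subsets of the eligible variables, only {kappa, theta} blocks every backdoor path, so it is the unique smallest valid adjustment set.

{kappa, theta}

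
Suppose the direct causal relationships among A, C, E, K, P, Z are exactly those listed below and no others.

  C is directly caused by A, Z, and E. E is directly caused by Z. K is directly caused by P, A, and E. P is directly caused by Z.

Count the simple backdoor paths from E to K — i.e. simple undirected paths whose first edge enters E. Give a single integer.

2

A backdoor path from E to K is any simple undirected path whose first edge points into E (i.e. leaves E via a parent).
Parents of E: {Z}.
Enumerating:
  P1: E <- Z -> C <- A -> K
  P2: E <- Z -> P -> K
That exhausts the simple backdoor paths. Count: 2.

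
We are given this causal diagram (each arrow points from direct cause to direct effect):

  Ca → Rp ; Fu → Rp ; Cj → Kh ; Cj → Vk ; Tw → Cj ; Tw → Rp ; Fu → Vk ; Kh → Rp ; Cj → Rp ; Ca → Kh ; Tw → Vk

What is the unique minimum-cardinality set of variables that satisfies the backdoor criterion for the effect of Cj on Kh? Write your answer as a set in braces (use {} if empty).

{}

Variables eligible for adjustment (non-descendants of Cj, excluding Cj and Kh): {Ca, Fu, Tw}.
Backdoor paths from Cj to Kh:
  P1: Cj <- Tw -> Vk <- Fu -> Rp <- Ca -> Kh
  P2: Cj <- Tw -> Vk <- Fu -> Rp <- Kh
  P3: Cj <- Tw -> Rp <- Ca -> Kh
  P4: Cj <- Tw -> Rp <- Kh
Each backdoor path contains an unconditioned collider, so every path is already blocked with the empty conditioning set:
  P1: blocked at collider Vk (neither it nor any descendant is in the conditioning set).
  P2: blocked at collider Vk (neither it nor any descendant is in the conditioning set).
  P3: blocked at collider Rp (neither it nor any descendant is in the conditioning set).
  P4: blocked at collider Rp (neither it nor any descendant is in the conditioning set).
The empty set is therefore the unique smallest valid set.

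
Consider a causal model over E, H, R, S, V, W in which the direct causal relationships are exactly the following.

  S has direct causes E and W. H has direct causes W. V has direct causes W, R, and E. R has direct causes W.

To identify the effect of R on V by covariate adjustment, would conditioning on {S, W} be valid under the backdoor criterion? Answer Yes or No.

Yes

Backdoor paths from R to V (paths whose first edge points into R):
  P1: R <- W -> S <- E -> V
  P2: R <- W -> V
Condition 1 (no descendant of R in the set): holds — descendants of R are {V}; none are in {S, W}.
Condition 2 (every backdoor path blocked by {S, W}):
  P1: blocked at fork node W ∈ conditioning set.
  P2: blocked at fork node W ∈ conditioning set.
{S, W} satisfies the backdoor criterion.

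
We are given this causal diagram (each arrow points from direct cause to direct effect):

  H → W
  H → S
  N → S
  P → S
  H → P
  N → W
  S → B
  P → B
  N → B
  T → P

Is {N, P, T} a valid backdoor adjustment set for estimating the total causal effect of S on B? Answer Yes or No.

Backdoor paths from S to B (paths whose first edge points into S):
  P1: S <- H -> P -> B
  P2: S <- H -> W <- N -> B
  P3: S <- N -> B
  P4: S <- N -> W <- H -> P -> B
  P5: S <- P <- H -> W <- N -> B
  P6: S <- P -> B
Condition 1 (no descendant of S in the set): holds — descendants of S are {B}; none are in {N, P, T}.
Condition 2 (every backdoor path blocked by {N, P, T}):
  P1: blocked at chain node P ∈ conditioning set.
  P2: blocked at collider W (neither it nor any descendant is in the conditioning set).
  P3: blocked at fork node N ∈ conditioning set.
  P4: blocked at fork node N ∈ conditioning set.
  P5: blocked at chain node P ∈ conditioning set.
  P6: blocked at fork node P ∈ conditioning set.
{N, P, T} satisfies the backdoor criterion.

Yes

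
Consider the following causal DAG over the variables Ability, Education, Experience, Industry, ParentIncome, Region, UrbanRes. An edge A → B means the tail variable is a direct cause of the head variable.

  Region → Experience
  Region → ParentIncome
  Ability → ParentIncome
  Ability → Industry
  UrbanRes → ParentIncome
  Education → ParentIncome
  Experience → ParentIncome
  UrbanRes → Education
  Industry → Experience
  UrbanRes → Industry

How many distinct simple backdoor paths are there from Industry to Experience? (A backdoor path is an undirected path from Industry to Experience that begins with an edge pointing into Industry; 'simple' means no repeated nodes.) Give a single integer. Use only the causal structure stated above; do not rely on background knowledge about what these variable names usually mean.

A backdoor path from Industry to Experience is any simple undirected path whose first edge points into Industry (i.e. leaves Industry via a parent).
Parents of Industry: {Ability, UrbanRes}.
Enumerating:
  P1: Industry <- Ability -> ParentIncome <- Region -> Experience
  P2: Industry <- Ability -> ParentIncome <- Experience
  P3: Industry <- UrbanRes -> Education -> ParentIncome <- Region -> Experience
  P4: Industry <- UrbanRes -> Education -> ParentIncome <- Experience
  P5: Industry <- UrbanRes -> ParentIncome <- Region -> Experience
  P6: Industry <- UrbanRes -> ParentIncome <- Experience
That exhausts the simple backdoor paths. Count: 6.

6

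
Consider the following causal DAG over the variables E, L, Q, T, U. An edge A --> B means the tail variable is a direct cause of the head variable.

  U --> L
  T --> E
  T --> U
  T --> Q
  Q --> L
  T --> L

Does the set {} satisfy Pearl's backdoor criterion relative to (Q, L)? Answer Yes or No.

No

Backdoor paths from Q to L (paths whose first edge points into Q):
  P1: Q <- T -> U -> L
  P2: Q <- T -> L
Condition 1 (no descendant of Q in the set): holds — descendants of Q are {L}; none are in {}.
Condition 2 (every backdoor path blocked by {}):
  P1: open — no interior node is in the conditioning set.
  P2: open — no interior node is in the conditioning set.
{} does not satisfy the backdoor criterion.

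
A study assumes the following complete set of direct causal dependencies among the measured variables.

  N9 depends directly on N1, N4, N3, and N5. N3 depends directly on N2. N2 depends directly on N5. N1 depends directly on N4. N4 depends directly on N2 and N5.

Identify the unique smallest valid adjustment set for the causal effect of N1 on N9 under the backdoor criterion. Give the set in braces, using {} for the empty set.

Variables eligible for adjustment (non-descendants of N1, excluding N1 and N9): {N2, N3, N4, N5}.
Backdoor paths from N1 to N9:
  P1: N1 <- N4 <- N5 -> N2 -> N3 -> N9
  P2: N1 <- N4 <- N5 -> N9
  P3: N1 <- N4 <- N2 <- N5 -> N9
  P4: N1 <- N4 <- N2 -> N3 -> N9
  P5: N1 <- N4 -> N9
The empty set is not sufficient: P1 (N1 <- N4 <- N5 -> N2 -> N3 -> N9) has no collider blocking it and no conditioned non-collider, so it is open.
Try {N4}:
  P1: blocked at chain node N4 ∈ conditioning set.
  P2: blocked at chain node N4 ∈ conditioning set.
  P3: blocked at chain node N4 ∈ conditioning set.
  P4: blocked at chain node N4 ∈ conditioning set.
  P5: blocked at fork node N4 ∈ conditioning set.
{N4} contains no descendant of N1 and blocks every backdoor path.
No other singleton works — e.g. {N5} leaves P4 open — so {N4} is the unique smallest valid adjustment set.

{N4}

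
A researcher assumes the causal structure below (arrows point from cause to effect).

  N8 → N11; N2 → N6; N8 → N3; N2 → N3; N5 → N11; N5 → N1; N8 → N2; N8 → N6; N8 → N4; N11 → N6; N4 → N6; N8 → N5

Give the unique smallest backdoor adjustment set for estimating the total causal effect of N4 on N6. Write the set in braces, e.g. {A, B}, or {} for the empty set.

Variables eligible for adjustment (non-descendants of N4, excluding N4 and N6): {N1, N11, N2, N3, N5, N8}.
Backdoor paths from N4 to N6:
  P1: N4 <- N8 -> N5 -> N11 -> N6
  P2: N4 <- N8 -> N11 -> N6
  P3: N4 <- N8 -> N2 -> N6
  P4: N4 <- N8 -> N3 <- N2 -> N6
  P5: N4 <- N8 -> N6
The empty set is not sufficient: P1 (N4 <- N8 -> N5 -> N11 -> N6) has no collider blocking it and no conditioned non-collider, so it is open.
Try {N8}:
  P1: blocked at fork node N8 ∈ conditioning set.
  P2: blocked at fork node N8 ∈ conditioning set.
  P3: blocked at fork node N8 ∈ conditioning set.
  P4: blocked at fork node N8 ∈ conditioning set.
  P5: blocked at fork node N8 ∈ conditioning set.
{N8} contains no descendant of N4 and blocks every backdoor path.
No other singleton works — e.g. {N5} leaves P2 open — so {N8} is the unique smallest valid adjustment set.

{N8}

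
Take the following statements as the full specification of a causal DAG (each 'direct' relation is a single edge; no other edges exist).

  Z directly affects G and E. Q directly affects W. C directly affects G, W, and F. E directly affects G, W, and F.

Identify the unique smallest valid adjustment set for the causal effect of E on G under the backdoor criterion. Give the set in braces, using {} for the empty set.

Variables eligible for adjustment (non-descendants of E, excluding E and G): {C, Q, Z}.
Backdoor paths from E to G:
  P1: E <- Z -> G
The empty set is not sufficient: P1 (E <- Z -> G) has no collider blocking it and no conditioned non-collider, so it is open.
Try {Z}:
  P1: blocked at fork node Z ∈ conditioning set.
{Z} contains no descendant of E and blocks every backdoor path.
No other singleton works — e.g. {C} leaves P1 open — so {Z} is the unique smallest valid adjustment set.

{Z}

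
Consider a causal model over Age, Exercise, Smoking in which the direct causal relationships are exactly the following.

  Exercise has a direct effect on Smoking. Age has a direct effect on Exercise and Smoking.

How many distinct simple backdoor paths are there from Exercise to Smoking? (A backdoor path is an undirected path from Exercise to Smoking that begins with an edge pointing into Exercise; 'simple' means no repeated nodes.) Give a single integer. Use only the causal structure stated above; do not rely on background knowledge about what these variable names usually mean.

A backdoor path from Exercise to Smoking is any simple undirected path whose first edge points into Exercise (i.e. leaves Exercise via a parent).
Parents of Exercise: {Age}.
Enumerating:
  P1: Exercise <- Age -> Smoking
That exhausts the simple backdoor paths. Count: 1.

1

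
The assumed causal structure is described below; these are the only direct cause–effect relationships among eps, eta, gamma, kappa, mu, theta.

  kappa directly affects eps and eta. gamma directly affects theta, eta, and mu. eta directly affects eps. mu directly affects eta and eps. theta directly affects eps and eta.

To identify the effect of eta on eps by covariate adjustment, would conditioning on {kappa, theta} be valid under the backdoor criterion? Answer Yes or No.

No

Backdoor paths from eta to eps (paths whose first edge points into eta):
  P1: eta <- gamma -> theta -> eps
  P2: eta <- gamma -> mu -> eps
  P3: eta <- theta <- gamma -> mu -> eps
  P4: eta <- theta -> eps
  P5: eta <- kappa -> eps
  P6: eta <- mu <- gamma -> theta -> eps
  P7: eta <- mu -> eps
Condition 1 (no descendant of eta in the set): holds — descendants of eta are {eps}; none are in {kappa, theta}.
Condition 2 (every backdoor path blocked by {kappa, theta}):
  P1: blocked at chain node theta ∈ conditioning set.
  P2: open — no interior node is in the conditioning set.
  P3: blocked at chain node theta ∈ conditioning set.
  P4: blocked at fork node theta ∈ conditioning set.
  P5: blocked at fork node kappa ∈ conditioning set.
  P6: blocked at chain node theta ∈ conditioning set.
  P7: open — no interior node is in the conditioning set.
{kappa, theta} does not satisfy the backdoor criterion.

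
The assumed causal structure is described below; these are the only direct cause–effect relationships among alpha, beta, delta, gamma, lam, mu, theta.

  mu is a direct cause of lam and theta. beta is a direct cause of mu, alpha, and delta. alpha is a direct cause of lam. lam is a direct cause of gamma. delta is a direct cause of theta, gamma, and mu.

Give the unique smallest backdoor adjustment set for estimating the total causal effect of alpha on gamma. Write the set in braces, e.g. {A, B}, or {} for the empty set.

{beta}

Variables eligible for adjustment (non-descendants of alpha, excluding alpha and gamma): {beta, delta, mu, theta}.
Backdoor paths from alpha to gamma:
  P1: alpha <- beta -> delta -> mu -> lam -> gamma
  P2: alpha <- beta -> delta -> theta <- mu -> lam -> gamma
  P3: alpha <- beta -> delta -> gamma
  P4: alpha <- beta -> mu <- delta -> gamma
  P5: alpha <- beta -> mu -> lam -> gamma
  P6: alpha <- beta -> mu -> theta <- delta -> gamma
The empty set is not sufficient: P1 (alpha <- beta -> delta -> mu -> lam -> gamma) has no collider blocking it and no conditioned non-collider, so it is open.
Try {beta}:
  P1: blocked at fork node beta ∈ conditioning set.
  P2: blocked at fork node beta ∈ conditioning set.
  P3: blocked at fork node beta ∈ conditioning set.
  P4: blocked at fork node beta ∈ conditioning set.
  P5: blocked at fork node beta ∈ conditioning set.
  P6: blocked at fork node beta ∈ conditioning set.
{beta} contains no descendant of alpha and blocks every backdoor path.
No other singleton works — e.g. {delta} leaves P5 open — so {beta} is the unique smallest valid adjustment set.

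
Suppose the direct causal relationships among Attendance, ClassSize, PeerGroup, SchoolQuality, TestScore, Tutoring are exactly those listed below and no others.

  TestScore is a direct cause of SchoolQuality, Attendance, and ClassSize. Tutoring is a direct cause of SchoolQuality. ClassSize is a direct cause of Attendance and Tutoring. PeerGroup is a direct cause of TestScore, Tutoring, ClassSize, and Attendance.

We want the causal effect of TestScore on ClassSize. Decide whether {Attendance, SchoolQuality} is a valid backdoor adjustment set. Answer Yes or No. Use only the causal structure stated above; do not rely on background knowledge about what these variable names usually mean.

Backdoor paths from TestScore to ClassSize (paths whose first edge points into TestScore):
  P1: TestScore <- PeerGroup -> ClassSize
  P2: TestScore <- PeerGroup -> Attendance <- ClassSize
  P3: TestScore <- PeerGroup -> Tutoring <- ClassSize
Condition 1 (no descendant of TestScore in the set): FAILS — Attendance and SchoolQuality are descendants of TestScore.
Condition 2 (every backdoor path blocked by {Attendance, SchoolQuality}):
  P1: open — no interior node is in the conditioning set.
  P2: open — collider(s) Attendance are conditioned on (or have a conditioned descendant) and no non-collider on the path is in the set.
  P3: open — collider(s) Tutoring are conditioned on (or have a conditioned descendant) and no non-collider on the path is in the set.
{Attendance, SchoolQuality} does not satisfy the backdoor criterion.

No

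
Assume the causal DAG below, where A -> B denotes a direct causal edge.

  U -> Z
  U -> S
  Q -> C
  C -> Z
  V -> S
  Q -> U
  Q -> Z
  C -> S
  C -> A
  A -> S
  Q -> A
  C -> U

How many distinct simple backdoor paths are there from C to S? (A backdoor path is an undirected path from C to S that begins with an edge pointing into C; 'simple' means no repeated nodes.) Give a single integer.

3

A backdoor path from C to S is any simple undirected path whose first edge points into C (i.e. leaves C via a parent).
Parents of C: {Q}.
Enumerating:
  P1: C <- Q -> A -> S
  P2: C <- Q -> U -> S
  P3: C <- Q -> Z <- U -> S
That exhausts the simple backdoor paths. Count: 3.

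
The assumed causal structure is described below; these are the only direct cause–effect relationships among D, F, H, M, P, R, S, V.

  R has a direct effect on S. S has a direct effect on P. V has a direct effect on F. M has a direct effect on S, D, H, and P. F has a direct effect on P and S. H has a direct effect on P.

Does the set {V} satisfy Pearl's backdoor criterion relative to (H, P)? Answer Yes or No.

No

Backdoor paths from H to P (paths whose first edge points into H):
  P1: H <- M -> S <- F -> P
  P2: H <- M -> S -> P
  P3: H <- M -> P
Condition 1 (no descendant of H in the set): holds — descendants of H are {P}; none are in {V}.
Condition 2 (every backdoor path blocked by {V}):
  P1: blocked at collider S (neither it nor any descendant is in the conditioning set).
  P2: open — no interior node is in the conditioning set.
  P3: open — no interior node is in the conditioning set.
{V} does not satisfy the backdoor criterion.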